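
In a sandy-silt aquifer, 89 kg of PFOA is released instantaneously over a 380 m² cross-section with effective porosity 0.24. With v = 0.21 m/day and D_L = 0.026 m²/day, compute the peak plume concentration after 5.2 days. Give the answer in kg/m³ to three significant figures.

0.749 kg/m³

The peak of an instantaneous 1D plume sits at x = vt; there the Gaussian factor is 1 and C_max = M/(n_e·A·√(4πDt)), where n_e·A is the pore area the mass is dissolved in.
√(4πDt) = √(4π × 0.026 × 5.2) = 1.303 m, so C_max = 89/(0.24 × 380 × 1.303) = 0.749 kg/m³.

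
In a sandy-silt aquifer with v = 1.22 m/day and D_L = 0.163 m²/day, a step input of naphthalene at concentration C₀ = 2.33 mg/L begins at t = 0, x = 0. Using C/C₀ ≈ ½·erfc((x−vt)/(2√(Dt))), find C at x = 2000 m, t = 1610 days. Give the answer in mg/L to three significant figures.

For a continuous step input, C/C₀ ≈ ½·erfc((x−vt)/(2√(Dt))).
vt = 1.22 × 1610 = 1964.2 m and 2√(Dt) = 2√(0.163 × 1610) = 32.40 m.
Argument (x−vt)/(2√(Dt)) = (2000 − 1964.2)/32.40 = 1.105; ½·erfc(1.105) = 0.05906.
C = 2.33 × 0.05906 = 0.138 mg/L.

0.138 mg/L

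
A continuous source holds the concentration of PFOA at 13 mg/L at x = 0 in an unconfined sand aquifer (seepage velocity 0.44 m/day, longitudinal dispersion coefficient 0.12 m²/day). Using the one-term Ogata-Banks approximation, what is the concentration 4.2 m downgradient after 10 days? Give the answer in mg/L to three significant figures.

For a continuous step input, C/C₀ ≈ ½·erfc((x−vt)/(2√(Dt))).
vt = 0.44 × 10 = 4.4 m and 2√(Dt) = 2√(0.12 × 10) = 2.191 m.
Argument (x−vt)/(2√(Dt)) = (4.2 − 4.4)/2.191 = -0.09128; ½·erfc(-0.09128) = 0.5514.
C = 13 × 0.5514 = 7.17 mg/L.

7.17 mg/L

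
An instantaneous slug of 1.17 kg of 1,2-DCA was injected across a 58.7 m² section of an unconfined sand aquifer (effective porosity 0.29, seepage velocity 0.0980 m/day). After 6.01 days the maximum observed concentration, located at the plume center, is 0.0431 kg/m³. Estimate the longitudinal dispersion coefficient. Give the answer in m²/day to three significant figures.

At the plume center C_max = M/(n_e·A·√(4πDt)), so D = M²/(4πt·(n_e·A·C_max)²).
n_e·A·C_max = 0.29 × 58.7 × 0.0431 = 0.7337 kg/m.
D = 1.17²/(4π × 6.01 × 0.7337²) = 0.0337 m²/day.

0.0337 m²/day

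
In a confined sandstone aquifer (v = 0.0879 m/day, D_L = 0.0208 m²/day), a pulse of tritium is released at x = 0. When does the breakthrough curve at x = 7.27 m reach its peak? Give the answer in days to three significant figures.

For the 1D instantaneous-source solution, setting ∂C/∂t = 0 at fixed x gives v²t² + 2Dt − x² = 0, so t = (√(D² + v²x²) − D)/v².
√(D² + v²x²) = √(0.0208² + 0.0879² × 7.27²) = 0.6394; v² = 0.00772641.
t = (0.6394 − 0.0208)/0.00772641 = 80.1 days (vs. the pure-advection estimate x/v = 82.7 d).

80.1 days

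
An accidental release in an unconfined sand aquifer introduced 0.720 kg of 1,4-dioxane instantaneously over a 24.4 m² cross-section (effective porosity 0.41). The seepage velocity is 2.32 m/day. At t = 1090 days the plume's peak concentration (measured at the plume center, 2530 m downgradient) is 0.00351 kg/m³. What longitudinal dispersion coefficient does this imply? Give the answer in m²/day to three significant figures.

0.0307 m²/day

At the plume center C_max = M/(n_e·A·√(4πDt)), so D = M²/(4πt·(n_e·A·C_max)²).
n_e·A·C_max = 0.41 × 24.4 × 0.00351 = 0.03511 kg/m.
D = 0.720²/(4π × 1090 × 0.03511²) = 0.0307 m²/day.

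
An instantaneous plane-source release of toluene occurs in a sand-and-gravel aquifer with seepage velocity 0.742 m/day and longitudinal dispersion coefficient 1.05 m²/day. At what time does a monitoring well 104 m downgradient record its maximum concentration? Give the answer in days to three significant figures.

138 days

For the 1D instantaneous-source solution, setting ∂C/∂t = 0 at fixed x gives v²t² + 2Dt − x² = 0, so t = (√(D² + v²x²) − D)/v².
√(D² + v²x²) = √(1.05² + 0.742² × 104²) = 77.18; v² = 0.550564.
t = (77.18 − 1.05)/0.550564 = 138 days (vs. the pure-advection estimate x/v = 140 d).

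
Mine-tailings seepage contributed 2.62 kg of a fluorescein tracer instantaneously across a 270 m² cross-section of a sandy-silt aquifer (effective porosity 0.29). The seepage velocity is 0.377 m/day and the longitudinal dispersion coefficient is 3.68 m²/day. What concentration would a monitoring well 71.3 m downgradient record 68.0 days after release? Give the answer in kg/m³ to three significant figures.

7.43e-05 kg/m³

For an instantaneous plane source, C(x,t) = M/(n_e·A·√(4πDt)) · exp(−(x−vt)²/(4Dt)), with n_e·A the pore (flow) area.
Plume center vt = 0.377 × 68.0 = 25.636 m, so the well at 71.3 m is 45.664 m downgradient of the peak.
√(4πDt) = 56.08 m, giving peak height M/(n_e·A·√(4πDt)) = 2.62/(0.29 × 270 × 56.08) = 0.0005967 kg/m³.
(x−vt)²/(4Dt) = (45.664)²/(4 × 3.68 × 68.0) = 2.083; exp(−2.083) = 0.1246.
C = 0.0005967 × 0.1246 = 7.43e-05 kg/m³.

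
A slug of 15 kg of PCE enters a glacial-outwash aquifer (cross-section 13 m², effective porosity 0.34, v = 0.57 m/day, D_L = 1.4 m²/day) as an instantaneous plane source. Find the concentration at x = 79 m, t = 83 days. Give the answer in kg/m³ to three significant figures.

0.0102 kg/m³

For an instantaneous plane source, C(x,t) = M/(n_e·A·√(4πDt)) · exp(−(x−vt)²/(4Dt)), with n_e·A the pore (flow) area.
Plume center vt = 0.57 × 83 = 47.31 m, so the well at 79 m is 31.69 m downgradient of the peak.
√(4πDt) = 38.21 m, giving peak height M/(n_e·A·√(4πDt)) = 15/(0.34 × 13 × 38.21) = 0.08882 kg/m³.
(x−vt)²/(4Dt) = (31.69)²/(4 × 1.4 × 83) = 2.161; exp(−2.161) = 0.1152.
C = 0.08882 × 0.1152 = 0.0102 kg/m³.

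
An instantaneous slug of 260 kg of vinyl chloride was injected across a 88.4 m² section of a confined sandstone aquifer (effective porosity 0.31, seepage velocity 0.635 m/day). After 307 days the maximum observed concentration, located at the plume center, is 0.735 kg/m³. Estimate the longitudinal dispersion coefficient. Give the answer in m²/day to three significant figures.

At the plume center C_max = M/(n_e·A·√(4πDt)), so D = M²/(4πt·(n_e·A·C_max)²).
n_e·A·C_max = 0.31 × 88.4 × 0.735 = 20.14 kg/m.
D = 260²/(4π × 307 × 20.14²) = 0.0432 m²/day.

0.0432 m²/day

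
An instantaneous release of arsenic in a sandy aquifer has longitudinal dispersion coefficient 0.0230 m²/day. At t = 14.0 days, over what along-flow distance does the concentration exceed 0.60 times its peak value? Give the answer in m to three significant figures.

The plume is Gaussian with σ = √(2Dt) = √(2 × 0.0230 × 14.0) = 0.8025 m.
C/C_peak = exp(−Δx²/(2σ²)) = 0.60 ⇒ Δx = σ·√(−2 ln 0.60) = 0.8025 × 1.011 = 0.8113 m.
Width = 2Δx = 1.62 m.

1.62 m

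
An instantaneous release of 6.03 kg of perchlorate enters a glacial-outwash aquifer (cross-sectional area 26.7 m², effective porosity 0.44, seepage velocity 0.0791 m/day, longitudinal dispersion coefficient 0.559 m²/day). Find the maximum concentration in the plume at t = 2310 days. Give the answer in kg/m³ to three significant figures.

The peak of an instantaneous 1D plume sits at x = vt; there the Gaussian factor is 1 and C_max = M/(n_e·A·√(4πDt)), where n_e·A is the pore area the mass is dissolved in.
√(4πDt) = √(4π × 0.559 × 2310) = 127.4 m, so C_max = 6.03/(0.44 × 26.7 × 127.4) = 0.00403 kg/m³.

0.00403 kg/m³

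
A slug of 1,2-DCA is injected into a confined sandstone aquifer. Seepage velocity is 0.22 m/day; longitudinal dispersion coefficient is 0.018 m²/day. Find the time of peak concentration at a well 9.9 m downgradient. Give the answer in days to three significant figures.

44.6 days

For the 1D instantaneous-source solution, setting ∂C/∂t = 0 at fixed x gives v²t² + 2Dt − x² = 0, so t = (√(D² + v²x²) − D)/v².
√(D² + v²x²) = √(0.018² + 0.22² × 9.9²) = 2.178; v² = 0.0484.
t = (2.178 − 0.018)/0.0484 = 44.6 days (vs. the pure-advection estimate x/v = 45.0 d).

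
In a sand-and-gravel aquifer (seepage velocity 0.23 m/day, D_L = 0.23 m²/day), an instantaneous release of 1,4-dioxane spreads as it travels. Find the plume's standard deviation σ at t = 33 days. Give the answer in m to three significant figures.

3.90 m

Dispersive spreading gives a Gaussian with σ² = 2Dt; advection only shifts the center.
σ = √(2 × 0.23 × 33) = 3.90 m.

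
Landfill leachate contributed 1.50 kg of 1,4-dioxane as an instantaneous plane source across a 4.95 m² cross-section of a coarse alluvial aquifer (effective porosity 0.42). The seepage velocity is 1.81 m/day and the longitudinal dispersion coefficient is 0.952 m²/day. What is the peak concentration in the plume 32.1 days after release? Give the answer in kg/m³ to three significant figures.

The peak of an instantaneous 1D plume sits at x = vt; there the Gaussian factor is 1 and C_max = M/(n_e·A·√(4πDt)), where n_e·A is the pore area the mass is dissolved in.
√(4πDt) = √(4π × 0.952 × 32.1) = 19.60 m, so C_max = 1.50/(0.42 × 4.95 × 19.60) = 0.0368 kg/m³.

0.0368 kg/m³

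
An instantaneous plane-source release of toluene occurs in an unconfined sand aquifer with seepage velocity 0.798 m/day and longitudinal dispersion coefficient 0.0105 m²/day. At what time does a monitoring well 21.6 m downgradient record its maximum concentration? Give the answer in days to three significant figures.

27.1 days

For the 1D instantaneous-source solution, setting ∂C/∂t = 0 at fixed x gives v²t² + 2Dt − x² = 0, so t = (√(D² + v²x²) − D)/v².
√(D² + v²x²) = √(0.0105² + 0.798² × 21.6²) = 17.24; v² = 0.636804.
t = (17.24 − 0.0105)/0.636804 = 27.1 days (vs. the pure-advection estimate x/v = 27.1 d).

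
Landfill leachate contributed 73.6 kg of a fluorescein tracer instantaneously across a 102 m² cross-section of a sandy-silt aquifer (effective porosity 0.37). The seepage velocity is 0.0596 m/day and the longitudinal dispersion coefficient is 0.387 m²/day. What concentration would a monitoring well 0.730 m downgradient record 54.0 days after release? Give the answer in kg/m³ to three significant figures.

For an instantaneous plane source, C(x,t) = M/(n_e·A·√(4πDt)) · exp(−(x−vt)²/(4Dt)), with n_e·A the pore (flow) area.
Plume center vt = 0.0596 × 54.0 = 3.2184 m, so the well at 0.730 m is 2.4884 m upgradient of the peak.
√(4πDt) = 16.21 m, giving peak height M/(n_e·A·√(4πDt)) = 73.6/(0.37 × 102 × 16.21) = 0.1203 kg/m³.
(x−vt)²/(4Dt) = (-2.4884)²/(4 × 0.387 × 54.0) = 0.07408; exp(−0.07408) = 0.9286.
C = 0.1203 × 0.9286 = 0.112 kg/m³.

0.112 kg/m³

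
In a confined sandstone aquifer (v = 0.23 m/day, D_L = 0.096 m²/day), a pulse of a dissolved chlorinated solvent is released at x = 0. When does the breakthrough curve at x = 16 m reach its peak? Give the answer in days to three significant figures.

67.8 days

For the 1D instantaneous-source solution, setting ∂C/∂t = 0 at fixed x gives v²t² + 2Dt − x² = 0, so t = (√(D² + v²x²) − D)/v².
√(D² + v²x²) = √(0.096² + 0.23² × 16²) = 3.681; v² = 0.0529.
t = (3.681 − 0.096)/0.0529 = 67.8 days (vs. the pure-advection estimate x/v = 69.6 d).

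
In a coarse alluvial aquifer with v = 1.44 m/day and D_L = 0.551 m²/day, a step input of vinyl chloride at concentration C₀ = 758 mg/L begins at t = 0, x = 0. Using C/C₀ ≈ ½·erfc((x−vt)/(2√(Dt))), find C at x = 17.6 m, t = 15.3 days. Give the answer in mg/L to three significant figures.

For a continuous step input, C/C₀ ≈ ½·erfc((x−vt)/(2√(Dt))).
vt = 1.44 × 15.3 = 22.032 m and 2√(Dt) = 2√(0.551 × 15.3) = 5.807 m.
Argument (x−vt)/(2√(Dt)) = (17.6 − 22.032)/5.807 = -0.7632; ½·erfc(-0.7632) = 0.8598.
C = 758 × 0.8598 = 652 mg/L.

652 mg/L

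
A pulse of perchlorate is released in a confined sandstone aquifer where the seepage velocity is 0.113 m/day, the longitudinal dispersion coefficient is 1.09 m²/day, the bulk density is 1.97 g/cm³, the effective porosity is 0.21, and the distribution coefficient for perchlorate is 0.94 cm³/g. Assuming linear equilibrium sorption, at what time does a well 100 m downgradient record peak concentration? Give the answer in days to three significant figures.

Retardation factor R = 1 + ρ_b·K_d/n = 1 + 1.97 × 0.94/0.21 = 9.818.
Sorption retards both mechanisms: v_R = v/R = 0.01151 m/day, D_R = D/R = 0.1110 m²/day.
Peak time from v_R²t² + 2D_R t − x² = 0: t = (√(D_R² + v_R²x²) − D_R)/v_R².
√(D_R² + v_R²x²) = √(0.1110² + 0.01151² × 100²) = 1.156; v_R² = 0.0001325.
t = (1.156 − 0.1110)/0.0001325 = 7890 days.

7890 days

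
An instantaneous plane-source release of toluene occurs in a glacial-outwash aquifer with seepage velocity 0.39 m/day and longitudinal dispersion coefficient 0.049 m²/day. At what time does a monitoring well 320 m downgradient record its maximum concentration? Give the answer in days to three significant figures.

For the 1D instantaneous-source solution, setting ∂C/∂t = 0 at fixed x gives v²t² + 2Dt − x² = 0, so t = (√(D² + v²x²) − D)/v².
√(D² + v²x²) = √(0.049² + 0.39² × 320²) = 124.8; v² = 0.1521.
t = (124.8 − 0.049)/0.1521 = 820 days (vs. the pure-advection estimate x/v = 821 d).

820 days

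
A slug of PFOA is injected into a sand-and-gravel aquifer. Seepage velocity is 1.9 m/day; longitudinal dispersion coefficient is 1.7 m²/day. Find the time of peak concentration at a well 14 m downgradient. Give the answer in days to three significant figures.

For the 1D instantaneous-source solution, setting ∂C/∂t = 0 at fixed x gives v²t² + 2Dt − x² = 0, so t = (√(D² + v²x²) − D)/v².
√(D² + v²x²) = √(1.7² + 1.9² × 14²) = 26.65; v² = 3.61.
t = (26.65 − 1.7)/3.61 = 6.91 days (vs. the pure-advection estimate x/v = 7.37 d).

6.91 days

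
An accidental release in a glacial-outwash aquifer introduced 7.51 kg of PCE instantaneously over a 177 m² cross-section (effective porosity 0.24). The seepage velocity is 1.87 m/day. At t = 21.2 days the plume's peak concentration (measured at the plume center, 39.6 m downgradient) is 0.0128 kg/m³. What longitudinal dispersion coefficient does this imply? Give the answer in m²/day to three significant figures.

0.716 m²/day

At the plume center C_max = M/(n_e·A·√(4πDt)), so D = M²/(4πt·(n_e·A·C_max)²).
n_e·A·C_max = 0.24 × 177 × 0.0128 = 0.5437 kg/m.
D = 7.51²/(4π × 21.2 × 0.5437²) = 0.716 m²/day.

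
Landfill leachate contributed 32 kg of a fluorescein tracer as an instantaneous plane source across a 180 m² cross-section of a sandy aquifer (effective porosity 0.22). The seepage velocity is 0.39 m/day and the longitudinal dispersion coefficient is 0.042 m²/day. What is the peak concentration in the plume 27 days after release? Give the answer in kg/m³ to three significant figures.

The peak of an instantaneous 1D plume sits at x = vt; there the Gaussian factor is 1 and C_max = M/(n_e·A·√(4πDt)), where n_e·A is the pore area the mass is dissolved in.
√(4πDt) = √(4π × 0.042 × 27) = 3.775 m, so C_max = 32/(0.22 × 180 × 3.775) = 0.214 kg/m³.

0.214 kg/m³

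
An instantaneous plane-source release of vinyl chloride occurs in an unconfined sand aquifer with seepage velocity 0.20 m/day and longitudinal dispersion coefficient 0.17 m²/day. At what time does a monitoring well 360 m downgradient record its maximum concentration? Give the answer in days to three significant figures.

For the 1D instantaneous-source solution, setting ∂C/∂t = 0 at fixed x gives v²t² + 2Dt − x² = 0, so t = (√(D² + v²x²) − D)/v².
√(D² + v²x²) = √(0.17² + 0.20² × 360²) = 72.00; v² = 0.04.
t = (72.00 − 0.17)/0.04 = 1800 days (vs. the pure-advection estimate x/v = 1800 d).

1800 days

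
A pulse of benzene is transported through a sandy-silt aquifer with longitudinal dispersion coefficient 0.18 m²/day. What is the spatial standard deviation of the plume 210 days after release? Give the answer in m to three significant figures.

Dispersive spreading gives a Gaussian with σ² = 2Dt; advection only shifts the center.
σ = √(2 × 0.18 × 210) = 8.69 m.

8.69 m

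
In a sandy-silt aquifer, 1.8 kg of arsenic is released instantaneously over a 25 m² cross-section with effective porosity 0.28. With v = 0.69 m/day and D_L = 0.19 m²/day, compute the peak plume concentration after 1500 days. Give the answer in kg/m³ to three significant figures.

The peak of an instantaneous 1D plume sits at x = vt; there the Gaussian factor is 1 and C_max = M/(n_e·A·√(4πDt)), where n_e·A is the pore area the mass is dissolved in.
√(4πDt) = √(4π × 0.19 × 1500) = 59.84 m, so C_max = 1.8/(0.28 × 25 × 59.84) = 0.00430 kg/m³.

0.00430 kg/m³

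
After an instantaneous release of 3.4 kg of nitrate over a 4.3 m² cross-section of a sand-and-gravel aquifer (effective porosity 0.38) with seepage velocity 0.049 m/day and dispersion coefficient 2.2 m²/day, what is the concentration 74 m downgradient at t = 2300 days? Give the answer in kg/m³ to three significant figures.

0.00766 kg/m³

For an instantaneous plane source, C(x,t) = M/(n_e·A·√(4πDt)) · exp(−(x−vt)²/(4Dt)), with n_e·A the pore (flow) area.
Plume center vt = 0.049 × 2300 = 112.7 m, so the well at 74 m is 38.7 m upgradient of the peak.
√(4πDt) = 252.2 m, giving peak height M/(n_e·A·√(4πDt)) = 3.4/(0.38 × 4.3 × 252.2) = 0.008251 kg/m³.
(x−vt)²/(4Dt) = (-38.7)²/(4 × 2.2 × 2300) = 0.07400; exp(−0.07400) = 0.9287.
C = 0.008251 × 0.9287 = 0.00766 kg/m³.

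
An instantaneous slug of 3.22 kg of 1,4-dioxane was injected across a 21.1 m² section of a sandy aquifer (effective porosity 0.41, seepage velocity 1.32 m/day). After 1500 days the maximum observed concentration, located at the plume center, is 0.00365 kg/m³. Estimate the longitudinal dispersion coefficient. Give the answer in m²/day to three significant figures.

0.552 m²/day

At the plume center C_max = M/(n_e·A·√(4πDt)), so D = M²/(4πt·(n_e·A·C_max)²).
n_e·A·C_max = 0.41 × 21.1 × 0.00365 = 0.03158 kg/m.
D = 3.22²/(4π × 1500 × 0.03158²) = 0.552 m²/day.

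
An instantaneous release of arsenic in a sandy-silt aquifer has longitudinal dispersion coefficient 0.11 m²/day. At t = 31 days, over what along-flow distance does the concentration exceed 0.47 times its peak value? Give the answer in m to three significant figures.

The plume is Gaussian with σ = √(2Dt) = √(2 × 0.11 × 31) = 2.612 m.
C/C_peak = exp(−Δx²/(2σ²)) = 0.47 ⇒ Δx = σ·√(−2 ln 0.47) = 2.612 × 1.229 = 3.210 m.
Width = 2Δx = 6.42 m.

6.42 m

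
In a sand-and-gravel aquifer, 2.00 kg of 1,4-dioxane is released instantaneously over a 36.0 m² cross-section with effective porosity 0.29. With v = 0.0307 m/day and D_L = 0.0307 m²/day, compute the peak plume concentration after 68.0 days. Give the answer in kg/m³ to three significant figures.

0.0374 kg/m³

The peak of an instantaneous 1D plume sits at x = vt; there the Gaussian factor is 1 and C_max = M/(n_e·A·√(4πDt)), where n_e·A is the pore area the mass is dissolved in.
√(4πDt) = √(4π × 0.0307 × 68.0) = 5.122 m, so C_max = 2.00/(0.29 × 36.0 × 5.122) = 0.0374 kg/m³.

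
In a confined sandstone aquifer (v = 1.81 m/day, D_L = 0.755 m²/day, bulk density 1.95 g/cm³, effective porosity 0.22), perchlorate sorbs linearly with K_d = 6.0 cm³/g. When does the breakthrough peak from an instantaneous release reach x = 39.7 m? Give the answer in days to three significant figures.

1180 days

Retardation factor R = 1 + ρ_b·K_d/n = 1 + 1.95 × 6.0/0.22 = 54.18.
Sorption retards both mechanisms: v_R = v/R = 0.03341 m/day, D_R = D/R = 0.01394 m²/day.
Peak time from v_R²t² + 2D_R t − x² = 0: t = (√(D_R² + v_R²x²) − D_R)/v_R².
√(D_R² + v_R²x²) = √(0.01394² + 0.03341² × 39.7²) = 1.326; v_R² = 0.001116.
t = (1.326 − 0.01394)/0.001116 = 1180 days.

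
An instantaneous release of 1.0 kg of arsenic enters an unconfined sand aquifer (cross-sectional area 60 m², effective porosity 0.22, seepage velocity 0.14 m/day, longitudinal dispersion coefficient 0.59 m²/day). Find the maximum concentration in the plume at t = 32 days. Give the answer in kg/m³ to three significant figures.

The peak of an instantaneous 1D plume sits at x = vt; there the Gaussian factor is 1 and C_max = M/(n_e·A·√(4πDt)), where n_e·A is the pore area the mass is dissolved in.
√(4πDt) = √(4π × 0.59 × 32) = 15.40 m, so C_max = 1.0/(0.22 × 60 × 15.40) = 0.00492 kg/m³.

0.00492 kg/m³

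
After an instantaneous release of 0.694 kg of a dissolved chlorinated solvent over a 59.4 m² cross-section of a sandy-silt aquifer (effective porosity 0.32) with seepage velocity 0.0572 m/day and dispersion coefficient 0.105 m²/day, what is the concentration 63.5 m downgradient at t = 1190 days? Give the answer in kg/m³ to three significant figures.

For an instantaneous plane source, C(x,t) = M/(n_e·A·√(4πDt)) · exp(−(x−vt)²/(4Dt)), with n_e·A the pore (flow) area.
Plume center vt = 0.0572 × 1190 = 68.068 m, so the well at 63.5 m is 4.568 m upgradient of the peak.
√(4πDt) = 39.63 m, giving peak height M/(n_e·A·√(4πDt)) = 0.694/(0.32 × 59.4 × 39.63) = 0.0009213 kg/m³.
(x−vt)²/(4Dt) = (-4.568)²/(4 × 0.105 × 1190) = 0.04175; exp(−0.04175) = 0.9591.
C = 0.0009213 × 0.9591 = 0.000884 kg/m³.

0.000884 kg/m³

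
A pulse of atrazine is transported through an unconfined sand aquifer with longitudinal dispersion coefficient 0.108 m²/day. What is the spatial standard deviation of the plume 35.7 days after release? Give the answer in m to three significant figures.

Dispersive spreading gives a Gaussian with σ² = 2Dt; advection only shifts the center.
σ = √(2 × 0.108 × 35.7) = 2.78 m.

2.78 m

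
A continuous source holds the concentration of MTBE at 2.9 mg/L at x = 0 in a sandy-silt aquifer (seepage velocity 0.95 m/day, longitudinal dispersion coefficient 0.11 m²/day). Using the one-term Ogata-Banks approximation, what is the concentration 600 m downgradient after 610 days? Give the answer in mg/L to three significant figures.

For a continuous step input, C/C₀ ≈ ½·erfc((x−vt)/(2√(Dt))).
vt = 0.95 × 610 = 579.5 m and 2√(Dt) = 2√(0.11 × 610) = 16.38 m.
Argument (x−vt)/(2√(Dt)) = (600 − 579.5)/16.38 = 1.252; ½·erfc(1.252) = 0.03831.
C = 2.9 × 0.03831 = 0.111 mg/L.

0.111 mg/L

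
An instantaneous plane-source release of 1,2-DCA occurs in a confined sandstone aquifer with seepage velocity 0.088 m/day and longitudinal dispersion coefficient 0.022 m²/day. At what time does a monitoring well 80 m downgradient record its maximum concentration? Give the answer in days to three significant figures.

906 days

For the 1D instantaneous-source solution, setting ∂C/∂t = 0 at fixed x gives v²t² + 2Dt − x² = 0, so t = (√(D² + v²x²) − D)/v².
√(D² + v²x²) = √(0.022² + 0.088² × 80²) = 7.040; v² = 0.007744.
t = (7.040 − 0.022)/0.007744 = 906 days (vs. the pure-advection estimate x/v = 909 d).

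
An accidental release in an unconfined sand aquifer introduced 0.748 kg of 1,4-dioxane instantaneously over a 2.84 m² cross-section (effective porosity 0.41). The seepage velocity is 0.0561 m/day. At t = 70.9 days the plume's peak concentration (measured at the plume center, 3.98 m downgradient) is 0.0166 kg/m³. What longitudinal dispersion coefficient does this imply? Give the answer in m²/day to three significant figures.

At the plume center C_max = M/(n_e·A·√(4πDt)), so D = M²/(4πt·(n_e·A·C_max)²).
n_e·A·C_max = 0.41 × 2.84 × 0.0166 = 0.01933 kg/m.
D = 0.748²/(4π × 70.9 × 0.01933²) = 1.68 m²/day.

1.68 m²/day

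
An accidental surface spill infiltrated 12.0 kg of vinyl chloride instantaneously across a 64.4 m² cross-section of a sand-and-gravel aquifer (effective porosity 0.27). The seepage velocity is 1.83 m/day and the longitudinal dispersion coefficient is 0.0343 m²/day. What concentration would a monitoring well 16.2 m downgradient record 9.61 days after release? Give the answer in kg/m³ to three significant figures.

0.0789 kg/m³

For an instantaneous plane source, C(x,t) = M/(n_e·A·√(4πDt)) · exp(−(x−vt)²/(4Dt)), with n_e·A the pore (flow) area.
Plume center vt = 1.83 × 9.61 = 17.5863 m, so the well at 16.2 m is 1.3863 m upgradient of the peak.
√(4πDt) = 2.035 m, giving peak height M/(n_e·A·√(4πDt)) = 12.0/(0.27 × 64.4 × 2.035) = 0.3391 kg/m³.
(x−vt)²/(4Dt) = (-1.3863)²/(4 × 0.0343 × 9.61) = 1.458; exp(−1.458) = 0.2327.
C = 0.3391 × 0.2327 = 0.0789 kg/m³.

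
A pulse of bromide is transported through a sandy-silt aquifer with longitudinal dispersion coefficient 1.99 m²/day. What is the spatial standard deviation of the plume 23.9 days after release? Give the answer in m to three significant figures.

Dispersive spreading gives a Gaussian with σ² = 2Dt; advection only shifts the center.
σ = √(2 × 1.99 × 23.9) = 9.75 m.

9.75 m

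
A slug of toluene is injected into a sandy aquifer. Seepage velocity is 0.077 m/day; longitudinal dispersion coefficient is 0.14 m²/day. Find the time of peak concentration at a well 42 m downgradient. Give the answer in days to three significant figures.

522 days

For the 1D instantaneous-source solution, setting ∂C/∂t = 0 at fixed x gives v²t² + 2Dt − x² = 0, so t = (√(D² + v²x²) − D)/v².
√(D² + v²x²) = √(0.14² + 0.077² × 42²) = 3.237; v² = 0.005929.
t = (3.237 − 0.14)/0.005929 = 522 days (vs. the pure-advection estimate x/v = 545 d).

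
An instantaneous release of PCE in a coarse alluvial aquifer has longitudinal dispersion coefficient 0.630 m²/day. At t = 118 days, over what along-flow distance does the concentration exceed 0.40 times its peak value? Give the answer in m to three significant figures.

33.0 m

The plume is Gaussian with σ = √(2Dt) = √(2 × 0.630 × 118) = 12.19 m.
C/C_peak = exp(−Δx²/(2σ²)) = 0.40 ⇒ Δx = σ·√(−2 ln 0.40) = 12.19 × 1.354 = 16.51 m.
Width = 2Δx = 33.0 m.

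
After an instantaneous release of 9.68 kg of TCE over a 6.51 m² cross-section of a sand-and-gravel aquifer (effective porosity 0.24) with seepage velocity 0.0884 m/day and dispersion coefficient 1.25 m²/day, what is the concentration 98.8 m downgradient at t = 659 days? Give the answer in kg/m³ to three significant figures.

For an instantaneous plane source, C(x,t) = M/(n_e·A·√(4πDt)) · exp(−(x−vt)²/(4Dt)), with n_e·A the pore (flow) area.
Plume center vt = 0.0884 × 659 = 58.2556 m, so the well at 98.8 m is 40.5444 m downgradient of the peak.
√(4πDt) = 101.7 m, giving peak height M/(n_e·A·√(4πDt)) = 9.68/(0.24 × 6.51 × 101.7) = 0.06092 kg/m³.
(x−vt)²/(4Dt) = (40.5444)²/(4 × 1.25 × 659) = 0.4989; exp(−0.4989) = 0.6072.
C = 0.06092 × 0.6072 = 0.0370 kg/m³.

0.0370 kg/m³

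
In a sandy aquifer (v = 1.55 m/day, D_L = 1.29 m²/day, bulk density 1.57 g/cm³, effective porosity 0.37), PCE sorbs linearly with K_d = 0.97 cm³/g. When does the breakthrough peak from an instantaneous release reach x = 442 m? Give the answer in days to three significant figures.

Retardation factor R = 1 + ρ_b·K_d/n = 1 + 1.57 × 0.97/0.37 = 5.116.
Sorption retards both mechanisms: v_R = v/R = 0.3030 m/day, D_R = D/R = 0.2522 m²/day.
Peak time from v_R²t² + 2D_R t − x² = 0: t = (√(D_R² + v_R²x²) − D_R)/v_R².
√(D_R² + v_R²x²) = √(0.2522² + 0.3030² × 442²) = 133.9; v_R² = 0.09181.
t = (133.9 − 0.2522)/0.09181 = 1460 days.

1460 days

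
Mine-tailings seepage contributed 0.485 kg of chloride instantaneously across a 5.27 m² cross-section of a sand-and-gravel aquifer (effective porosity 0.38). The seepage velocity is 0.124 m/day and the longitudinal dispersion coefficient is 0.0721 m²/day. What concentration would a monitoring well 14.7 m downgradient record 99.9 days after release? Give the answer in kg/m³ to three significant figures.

For an instantaneous plane source, C(x,t) = M/(n_e·A·√(4πDt)) · exp(−(x−vt)²/(4Dt)), with n_e·A the pore (flow) area.
Plume center vt = 0.124 × 99.9 = 12.3876 m, so the well at 14.7 m is 2.3124 m downgradient of the peak.
√(4πDt) = 9.514 m, giving peak height M/(n_e·A·√(4πDt)) = 0.485/(0.38 × 5.27 × 9.514) = 0.02546 kg/m³.
(x−vt)²/(4Dt) = (2.3124)²/(4 × 0.0721 × 99.9) = 0.1856; exp(−0.1856) = 0.8306.
C = 0.02546 × 0.8306 = 0.0211 kg/m³.

0.0211 kg/m³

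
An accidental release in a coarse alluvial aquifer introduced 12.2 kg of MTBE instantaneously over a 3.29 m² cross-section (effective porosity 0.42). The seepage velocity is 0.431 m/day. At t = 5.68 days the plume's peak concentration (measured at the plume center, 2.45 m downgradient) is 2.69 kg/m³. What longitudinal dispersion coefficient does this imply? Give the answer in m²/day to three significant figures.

0.151 m²/day

At the plume center C_max = M/(n_e·A·√(4πDt)), so D = M²/(4πt·(n_e·A·C_max)²).
n_e·A·C_max = 0.42 × 3.29 × 2.69 = 3.717 kg/m.
D = 12.2²/(4π × 5.68 × 3.717²) = 0.151 m²/day.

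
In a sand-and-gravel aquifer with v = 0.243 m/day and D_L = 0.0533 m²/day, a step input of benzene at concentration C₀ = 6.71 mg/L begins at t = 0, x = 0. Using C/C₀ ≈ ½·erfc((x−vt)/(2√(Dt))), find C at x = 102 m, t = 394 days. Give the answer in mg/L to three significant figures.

1.12 mg/L

For a continuous step input, C/C₀ ≈ ½·erfc((x−vt)/(2√(Dt))).
vt = 0.243 × 394 = 95.742 m and 2√(Dt) = 2√(0.0533 × 394) = 9.165 m.
Argument (x−vt)/(2√(Dt)) = (102 − 95.742)/9.165 = 0.6828; ½·erfc(0.6828) = 0.1671.
C = 6.71 × 0.1671 = 1.12 mg/L.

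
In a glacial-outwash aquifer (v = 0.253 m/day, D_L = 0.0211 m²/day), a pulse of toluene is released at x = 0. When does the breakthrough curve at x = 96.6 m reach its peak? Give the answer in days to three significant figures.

For the 1D instantaneous-source solution, setting ∂C/∂t = 0 at fixed x gives v²t² + 2Dt − x² = 0, so t = (√(D² + v²x²) − D)/v².
√(D² + v²x²) = √(0.0211² + 0.253² × 96.6²) = 24.44; v² = 0.064009.
t = (24.44 − 0.0211)/0.064009 = 381 days (vs. the pure-advection estimate x/v = 382 d).

381 days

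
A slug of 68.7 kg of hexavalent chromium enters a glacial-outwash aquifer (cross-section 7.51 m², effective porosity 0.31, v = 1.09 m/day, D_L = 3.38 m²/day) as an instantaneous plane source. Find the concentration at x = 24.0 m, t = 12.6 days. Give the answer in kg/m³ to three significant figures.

For an instantaneous plane source, C(x,t) = M/(n_e·A·√(4πDt)) · exp(−(x−vt)²/(4Dt)), with n_e·A the pore (flow) area.
Plume center vt = 1.09 × 12.6 = 13.734 m, so the well at 24.0 m is 10.266 m downgradient of the peak.
√(4πDt) = 23.13 m, giving peak height M/(n_e·A·√(4πDt)) = 68.7/(0.31 × 7.51 × 23.13) = 1.276 kg/m³.
(x−vt)²/(4Dt) = (10.266)²/(4 × 3.38 × 12.6) = 0.6187; exp(−0.6187) = 0.5386.
C = 1.276 × 0.5386 = 0.687 kg/m³.

0.687 kg/m³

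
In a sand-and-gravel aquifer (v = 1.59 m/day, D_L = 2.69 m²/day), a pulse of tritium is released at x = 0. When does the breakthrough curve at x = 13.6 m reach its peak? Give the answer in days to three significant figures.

For the 1D instantaneous-source solution, setting ∂C/∂t = 0 at fixed x gives v²t² + 2Dt − x² = 0, so t = (√(D² + v²x²) − D)/v².
√(D² + v²x²) = √(2.69² + 1.59² × 13.6²) = 21.79; v² = 2.5281.
t = (21.79 − 2.69)/2.5281 = 7.56 days (vs. the pure-advection estimate x/v = 8.55 d).

7.56 days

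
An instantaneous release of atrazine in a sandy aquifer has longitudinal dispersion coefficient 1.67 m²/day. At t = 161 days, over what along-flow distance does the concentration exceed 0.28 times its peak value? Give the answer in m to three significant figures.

74.0 m

The plume is Gaussian with σ = √(2Dt) = √(2 × 1.67 × 161) = 23.19 m.
C/C_peak = exp(−Δx²/(2σ²)) = 0.28 ⇒ Δx = σ·√(−2 ln 0.28) = 23.19 × 1.596 = 37.01 m.
Width = 2Δx = 74.0 m.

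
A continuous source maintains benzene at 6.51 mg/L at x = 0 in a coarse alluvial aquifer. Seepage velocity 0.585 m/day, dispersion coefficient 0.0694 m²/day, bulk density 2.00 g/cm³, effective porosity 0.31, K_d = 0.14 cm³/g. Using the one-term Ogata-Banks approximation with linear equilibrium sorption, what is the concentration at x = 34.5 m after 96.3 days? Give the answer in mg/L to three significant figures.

0.210 mg/L

Retardation factor R = 1 + ρ_b·K_d/n = 1 + 2.00 × 0.14/0.31 = 1.903.
Sorption retards both mechanisms: v_R = v/R = 0.3074 m/day, D_R = D/R = 0.03647 m²/day.
v_R·t = 0.3074 × 96.3 = 29.60262 m; 2√(D_R t) = 3.748 m; argument = (34.5 − 29.60262)/3.748 = 1.307.
C = C₀ × ½·erfc(1.307) = 6.51 × 0.03227 = 0.210 mg/L.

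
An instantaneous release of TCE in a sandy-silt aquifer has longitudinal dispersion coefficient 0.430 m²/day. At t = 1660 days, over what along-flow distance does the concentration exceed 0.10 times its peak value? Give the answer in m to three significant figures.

The plume is Gaussian with σ = √(2Dt) = √(2 × 0.430 × 1660) = 37.78 m.
C/C_peak = exp(−Δx²/(2σ²)) = 0.10 ⇒ Δx = σ·√(−2 ln 0.10) = 37.78 × 2.146 = 81.08 m.
Width = 2Δx = 162 m.

162 m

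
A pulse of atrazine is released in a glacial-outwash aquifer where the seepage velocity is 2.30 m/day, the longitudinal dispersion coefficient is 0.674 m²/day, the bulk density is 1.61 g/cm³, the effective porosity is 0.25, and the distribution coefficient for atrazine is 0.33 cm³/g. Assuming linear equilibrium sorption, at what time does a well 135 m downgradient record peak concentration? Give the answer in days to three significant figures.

183 days

Retardation factor R = 1 + ρ_b·K_d/n = 1 + 1.61 × 0.33/0.25 = 3.125.
Sorption retards both mechanisms: v_R = v/R = 0.7360 m/day, D_R = D/R = 0.2157 m²/day.
Peak time from v_R²t² + 2D_R t − x² = 0: t = (√(D_R² + v_R²x²) − D_R)/v_R².
√(D_R² + v_R²x²) = √(0.2157² + 0.7360² × 135²) = 99.36; v_R² = 0.5417.
t = (99.36 − 0.2157)/0.5417 = 183 days.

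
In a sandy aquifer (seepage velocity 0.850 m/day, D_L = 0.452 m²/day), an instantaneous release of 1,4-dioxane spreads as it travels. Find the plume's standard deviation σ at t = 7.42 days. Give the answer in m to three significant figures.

2.59 m

Dispersive spreading gives a Gaussian with σ² = 2Dt; advection only shifts the center.
σ = √(2 × 0.452 × 7.42) = 2.59 m.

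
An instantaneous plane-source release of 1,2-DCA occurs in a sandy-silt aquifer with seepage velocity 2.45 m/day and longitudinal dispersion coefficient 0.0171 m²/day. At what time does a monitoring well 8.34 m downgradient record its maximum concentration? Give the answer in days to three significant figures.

3.40 days

For the 1D instantaneous-source solution, setting ∂C/∂t = 0 at fixed x gives v²t² + 2Dt − x² = 0, so t = (√(D² + v²x²) − D)/v².
√(D² + v²x²) = √(0.0171² + 2.45² × 8.34²) = 20.43; v² = 6.0025.
t = (20.43 − 0.0171)/6.0025 = 3.40 days (vs. the pure-advection estimate x/v = 3.40 d).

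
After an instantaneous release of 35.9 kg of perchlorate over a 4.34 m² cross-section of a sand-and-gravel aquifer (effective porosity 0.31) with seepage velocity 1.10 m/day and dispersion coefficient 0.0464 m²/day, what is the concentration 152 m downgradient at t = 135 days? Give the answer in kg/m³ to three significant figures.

For an instantaneous plane source, C(x,t) = M/(n_e·A·√(4πDt)) · exp(−(x−vt)²/(4Dt)), with n_e·A the pore (flow) area.
Plume center vt = 1.10 × 135 = 148.5 m, so the well at 152 m is 3.5 m downgradient of the peak.
√(4πDt) = 8.872 m, giving peak height M/(n_e·A·√(4πDt)) = 35.9/(0.31 × 4.34 × 8.872) = 3.008 kg/m³.
(x−vt)²/(4Dt) = (3.5)²/(4 × 0.0464 × 135) = 0.4889; exp(−0.4889) = 0.6133.
C = 3.008 × 0.6133 = 1.84 kg/m³.

1.84 kg/m³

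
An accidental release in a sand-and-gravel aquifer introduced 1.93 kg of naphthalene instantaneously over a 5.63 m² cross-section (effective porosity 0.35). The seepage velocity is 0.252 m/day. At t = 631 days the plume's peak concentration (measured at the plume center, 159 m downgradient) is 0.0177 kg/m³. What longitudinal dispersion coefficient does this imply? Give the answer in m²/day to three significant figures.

0.386 m²/day

At the plume center C_max = M/(n_e·A·√(4πDt)), so D = M²/(4πt·(n_e·A·C_max)²).
n_e·A·C_max = 0.35 × 5.63 × 0.0177 = 0.03488 kg/m.
D = 1.93²/(4π × 631 × 0.03488²) = 0.386 m²/day.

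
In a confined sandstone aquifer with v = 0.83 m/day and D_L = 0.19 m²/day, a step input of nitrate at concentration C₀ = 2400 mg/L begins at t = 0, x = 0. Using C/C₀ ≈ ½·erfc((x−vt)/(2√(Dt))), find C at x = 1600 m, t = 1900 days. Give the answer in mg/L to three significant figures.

For a continuous step input, C/C₀ ≈ ½·erfc((x−vt)/(2√(Dt))).
vt = 0.83 × 1900 = 1577 m and 2√(Dt) = 2√(0.19 × 1900) = 38.00 m.
Argument (x−vt)/(2√(Dt)) = (1600 − 1577)/38.00 = 0.6053; ½·erfc(0.6053) = 0.1960.
C = 2400 × 0.1960 = 470 mg/L.

470 mg/L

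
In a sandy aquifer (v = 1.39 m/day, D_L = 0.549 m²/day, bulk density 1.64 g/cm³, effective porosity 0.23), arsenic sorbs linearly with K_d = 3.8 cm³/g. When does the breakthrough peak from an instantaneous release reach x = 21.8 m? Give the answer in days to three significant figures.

433 days

Retardation factor R = 1 + ρ_b·K_d/n = 1 + 1.64 × 3.8/0.23 = 28.10.
Sorption retards both mechanisms: v_R = v/R = 0.04947 m/day, D_R = D/R = 0.01954 m²/day.
Peak time from v_R²t² + 2D_R t − x² = 0: t = (√(D_R² + v_R²x²) − D_R)/v_R².
√(D_R² + v_R²x²) = √(0.01954² + 0.04947² × 21.8²) = 1.079; v_R² = 0.002447.
t = (1.079 − 0.01954)/0.002447 = 433 days.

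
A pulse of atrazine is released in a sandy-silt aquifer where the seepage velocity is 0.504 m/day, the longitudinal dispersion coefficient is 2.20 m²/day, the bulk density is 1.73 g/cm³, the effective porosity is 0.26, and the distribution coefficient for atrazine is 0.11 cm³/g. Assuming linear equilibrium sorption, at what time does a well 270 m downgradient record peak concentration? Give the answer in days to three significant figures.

913 days

Retardation factor R = 1 + ρ_b·K_d/n = 1 + 1.73 × 0.11/0.26 = 1.732.
Sorption retards both mechanisms: v_R = v/R = 0.2910 m/day, D_R = D/R = 1.270 m²/day.
Peak time from v_R²t² + 2D_R t − x² = 0: t = (√(D_R² + v_R²x²) − D_R)/v_R².
√(D_R² + v_R²x²) = √(1.270² + 0.2910² × 270²) = 78.58; v_R² = 0.08468.
t = (78.58 − 1.270)/0.08468 = 913 days.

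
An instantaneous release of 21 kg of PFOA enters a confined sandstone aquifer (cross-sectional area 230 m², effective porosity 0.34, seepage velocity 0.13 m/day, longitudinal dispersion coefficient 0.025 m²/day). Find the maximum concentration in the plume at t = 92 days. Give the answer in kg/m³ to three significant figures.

0.0500 kg/m³

The peak of an instantaneous 1D plume sits at x = vt; there the Gaussian factor is 1 and C_max = M/(n_e·A·√(4πDt)), where n_e·A is the pore area the mass is dissolved in.
√(4πDt) = √(4π × 0.025 × 92) = 5.376 m, so C_max = 21/(0.34 × 230 × 5.376) = 0.0500 kg/m³.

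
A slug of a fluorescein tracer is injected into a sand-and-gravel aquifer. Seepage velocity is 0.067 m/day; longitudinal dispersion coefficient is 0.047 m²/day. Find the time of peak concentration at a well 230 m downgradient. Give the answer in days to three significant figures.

3420 days

For the 1D instantaneous-source solution, setting ∂C/∂t = 0 at fixed x gives v²t² + 2Dt − x² = 0, so t = (√(D² + v²x²) − D)/v².
√(D² + v²x²) = √(0.047² + 0.067² × 230²) = 15.41; v² = 0.004489.
t = (15.41 − 0.047)/0.004489 = 3420 days (vs. the pure-advection estimate x/v = 3430 d).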